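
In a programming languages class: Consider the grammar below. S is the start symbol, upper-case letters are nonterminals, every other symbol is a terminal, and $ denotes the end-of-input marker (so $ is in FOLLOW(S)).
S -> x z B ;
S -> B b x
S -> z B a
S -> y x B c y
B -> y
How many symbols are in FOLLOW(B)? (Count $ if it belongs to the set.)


S is the start symbol and does not occur in any rule body, so FOLLOW(S) = {$}.
Examining every occurrence of B in a rule body:
  S -> x z B ; : B is followed by terminal ';' -> add ';'
  S -> B b x : B is followed by terminal 'b' -> add 'b'
  S -> z B a : B is followed by terminal 'a' -> add 'a'
  S -> y x B c y : B is followed by terminal 'c' -> add 'c'
  B -> y : B does not occur in the body -> contributes nothing
FOLLOW(B) = {;, a, b, c}
Count: 4

4


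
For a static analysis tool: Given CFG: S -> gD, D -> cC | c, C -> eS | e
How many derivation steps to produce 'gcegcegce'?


Grammar: S -> gD, D -> cC | c, C -> eS | e
Deriving 'gcegcegce':
Step 1: S -> gD => gD
Step 2: D -> cC => gcC
Step 3: C -> eS => gceS
Step 4: S -> gD => gcegD
Step 5: D -> cC => gcegcC
Step 6: C -> eS => gcegceS
Step 7: S -> gD => gcegcegD
Step 8: D -> cC => gcegcegcC
Step 9: C -> e => gcegcegce
Total derivation steps: 9

9


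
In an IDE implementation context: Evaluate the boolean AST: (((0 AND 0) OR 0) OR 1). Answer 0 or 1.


Step 1: Evaluate inner node
  0 AND 0 = 0
Step 2: Evaluate next node
  0 OR 0 = 0
Step 3: Evaluate root node
  0 OR 1 = 1

1


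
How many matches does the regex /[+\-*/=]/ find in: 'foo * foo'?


Pattern: /[+\-*/=]/ (operators)
Input: 'foo * foo'
Scanning for matches:
  Match 1: '*'
Total matches: 1

1


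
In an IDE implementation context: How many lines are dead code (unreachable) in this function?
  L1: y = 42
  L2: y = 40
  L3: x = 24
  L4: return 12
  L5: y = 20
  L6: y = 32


Analyzing control flow:
  L1: reachable (before return)
  L2: reachable (before return)
  L3: reachable (before return)
  L4: reachable (return statement)
  L5: DEAD (after return at L4)
  L6: DEAD (after return at L4)
Return at L4, total lines = 6
Dead lines: L5 through L6
Count: 2

2


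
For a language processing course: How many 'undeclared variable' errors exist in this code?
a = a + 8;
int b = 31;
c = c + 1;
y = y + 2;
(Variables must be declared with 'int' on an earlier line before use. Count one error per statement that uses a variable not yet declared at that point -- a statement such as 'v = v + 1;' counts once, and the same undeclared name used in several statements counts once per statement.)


Scanning code line by line:
  Line 1: use 'a' -> ERROR (undeclared)
  Line 2: declare 'b' -> declared = ['b']
  Line 3: use 'c' -> ERROR (undeclared)
  Line 4: use 'y' -> ERROR (undeclared)
Total undeclared variable errors: 3

3


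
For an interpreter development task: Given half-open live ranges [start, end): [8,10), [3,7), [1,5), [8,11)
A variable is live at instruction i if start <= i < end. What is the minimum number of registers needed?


Live ranges:
  Var0: [8, 10)
  Var1: [3, 7)
  Var2: [1, 5)
  Var3: [8, 11)
Sweep-line events (position, delta, active):
  pos=1 start -> active=1
  pos=3 start -> active=2
  pos=5 end -> active=1
  pos=7 end -> active=0
  pos=8 start -> active=1
  pos=8 start -> active=2
  pos=10 end -> active=1
  pos=11 end -> active=0
Maximum simultaneous active: 2
Minimum registers needed: 2

2


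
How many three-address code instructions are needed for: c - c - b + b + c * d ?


Expression: c - c - b + b + c * d
Generating three-address code (respecting * over +/- precedence):
  Instruction 1: t1 = c * d
  Instruction 2: t2 = c - c
  Instruction 3: t3 = t2 - b
  Instruction 4: t4 = t3 + b
  Instruction 5: t5 = t4 + t1
Total instructions: 5

5


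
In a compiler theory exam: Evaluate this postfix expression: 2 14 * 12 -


Processing tokens left to right:
Push 2, Push 14
Pop 2 and 14, compute 2 * 14 = 28, push 28
Push 12
Pop 28 and 12, compute 28 - 12 = 16, push 16
Stack result: 16

16


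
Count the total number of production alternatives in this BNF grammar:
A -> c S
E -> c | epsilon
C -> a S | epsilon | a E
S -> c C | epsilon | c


Counting alternatives per rule:
  A: 1 alternative(s)
  E: 2 alternative(s)
  C: 3 alternative(s)
  S: 3 alternative(s)
Sum: 1 + 2 + 3 + 3 = 9

9


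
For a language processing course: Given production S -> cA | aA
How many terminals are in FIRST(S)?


Production: S -> cA | aA
Examining each alternative for leading terminals:
  S -> cA : first terminal = 'c'
  S -> aA : first terminal = 'a'
FIRST(S) = {a, c}
Count: 2

2


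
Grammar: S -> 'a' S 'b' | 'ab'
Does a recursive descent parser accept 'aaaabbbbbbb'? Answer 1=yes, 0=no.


Grammar accepts strings of the form a^n b^n (n >= 1)
Word: 'aaaabbbbbbb'
Counting: 4 a's and 7 b's
Check: 4 == 7? No
Mismatch: a-count != b-count
Rejected

0


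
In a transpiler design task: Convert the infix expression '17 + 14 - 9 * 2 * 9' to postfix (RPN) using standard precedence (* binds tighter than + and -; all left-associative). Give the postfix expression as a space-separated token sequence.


Applying the shunting-yard algorithm:
  Operand 17 -> output
  Push '+' onto operator stack -> op-stack: [+]
  Operand 14 -> output
  See '-' (prec 1); top '+' (prec 1) >= it -> pop '+' to output
  Push '-' onto operator stack -> op-stack: [-]
  Operand 9 -> output
  Push '*' onto operator stack -> op-stack: [-, *]
  Operand 2 -> output
  See '*' (prec 2); top '*' (prec 2) >= it -> pop '*' to output
  Push '*' onto operator stack -> op-stack: [-, *]
  Operand 9 -> output
  End of input: pop '*' to output
  End of input: pop '-' to output
Postfix result: 17 14 + 9 2 * 9 * -

17 14 + 9 2 * 9 * -


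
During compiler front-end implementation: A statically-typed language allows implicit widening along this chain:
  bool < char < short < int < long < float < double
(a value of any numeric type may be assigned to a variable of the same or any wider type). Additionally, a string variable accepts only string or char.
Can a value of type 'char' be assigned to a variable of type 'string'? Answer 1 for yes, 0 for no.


Target variable type: string
Source value type: char
Rule: string accepts only {string, char}
  source 'char' in {string, char}? Yes
Result: 1

1


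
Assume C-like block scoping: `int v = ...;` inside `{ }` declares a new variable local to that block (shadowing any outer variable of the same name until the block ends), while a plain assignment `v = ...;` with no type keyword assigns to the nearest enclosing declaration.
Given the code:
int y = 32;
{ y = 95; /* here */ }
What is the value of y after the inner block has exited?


Analyzing scoping rules:
Outer scope: declares y = 32
Inner block: 'y = 95;' has no type keyword, so it is an assignment to the outer y (no shadowing)
The assignment changed the outer variable itself, so the new value persists after the block -> 95
Result: 95

95


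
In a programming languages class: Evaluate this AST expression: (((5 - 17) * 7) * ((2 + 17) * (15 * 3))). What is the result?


Expression: (((5 - 17) * 7) * ((2 + 17) * (15 * 3)))
Evaluating step by step:
  5 - 17 = -12
  -12 * 7 = -84
  2 + 17 = 19
  15 * 3 = 45
  19 * 45 = 855
  -84 * 855 = -71820
Result: -71820

-71820


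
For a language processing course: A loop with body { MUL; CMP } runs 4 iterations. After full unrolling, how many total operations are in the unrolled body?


Loop body operations: MUL, CMP (2 ops per iteration)
Unrolling 4 iterations:
  Iteration 1: MUL, CMP (2 ops)
  Iteration 2: MUL, CMP (2 ops)
  Iteration 3: MUL, CMP (2 ops)
  Iteration 4: MUL, CMP (2 ops)
Total: 4 iterations * 2 ops/iter = 8 operations

8


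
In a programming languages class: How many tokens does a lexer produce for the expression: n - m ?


Scanning 'n - m'
Token 1: 'n' -> identifier
Token 2: '-' -> operator
Token 3: 'm' -> identifier
Total tokens: 3

3


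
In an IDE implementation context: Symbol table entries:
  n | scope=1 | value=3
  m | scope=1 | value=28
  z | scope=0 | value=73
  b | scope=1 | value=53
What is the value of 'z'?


Searching symbol table for 'z':
  n | scope=1 | value=3
  m | scope=1 | value=28
  z | scope=0 | value=73 <- MATCH
  b | scope=1 | value=53
Found 'z' at scope 0 with value 73

73


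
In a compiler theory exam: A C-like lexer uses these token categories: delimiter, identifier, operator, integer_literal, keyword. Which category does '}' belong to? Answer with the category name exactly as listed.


Token: '}'
Checking categories:
  identifier: no
  integer_literal: no
  operator: no
  keyword: no
  delimiter: YES
Category: delimiter

delimiter


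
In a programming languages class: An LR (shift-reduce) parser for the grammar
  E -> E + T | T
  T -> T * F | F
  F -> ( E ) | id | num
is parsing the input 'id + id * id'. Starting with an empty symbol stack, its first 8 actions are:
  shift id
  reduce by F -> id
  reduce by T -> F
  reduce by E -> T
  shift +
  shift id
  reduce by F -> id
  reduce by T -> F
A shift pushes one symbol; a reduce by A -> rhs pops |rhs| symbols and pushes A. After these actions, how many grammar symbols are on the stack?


Tracking the symbol stack through each action:
  Action 1: shift 'id' : push -> stack = [id] (size 1)
  Action 2: reduce by F -> id : pop 1, push F -> stack = [F] (size 1)
  Action 3: reduce by T -> F : pop 1, push T -> stack = [T] (size 1)
  Action 4: reduce by E -> T : pop 1, push E -> stack = [E] (size 1)
  Action 5: shift '+' : push -> stack = [E, +] (size 2)
  Action 6: shift 'id' : push -> stack = [E, +, id] (size 3)
  Action 7: reduce by F -> id : pop 1, push F -> stack = [E, +, F] (size 3)
  Action 8: reduce by T -> F : pop 1, push T -> stack = [E, +, T] (size 3)
Final stack size: 3

3


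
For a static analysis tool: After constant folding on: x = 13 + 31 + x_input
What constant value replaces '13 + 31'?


Identifying constant sub-expression:
  Original: x = 13 + 31 + x_input
  13 and 31 are both compile-time constants
  Evaluating: 13 + 31 = 44
  After folding: x = 44 + x_input

44


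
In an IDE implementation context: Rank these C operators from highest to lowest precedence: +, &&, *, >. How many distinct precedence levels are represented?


Looking up precedence for each operator:
  + -> precedence 5
  && -> precedence 2
  * -> precedence 6
  > -> precedence 4
Sorted highest to lowest: *, +, >, &&
Distinct precedence values: [6, 5, 4, 2]
Number of distinct levels: 4

4


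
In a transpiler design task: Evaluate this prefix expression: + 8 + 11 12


Parsing prefix expression: + 8 + 11 12
Step 1: Innermost operation '+ 11 12'
  11 + 12 = 23
Step 2: Outer operation '+ 8 [23]'
  8 + 23 = 31

31


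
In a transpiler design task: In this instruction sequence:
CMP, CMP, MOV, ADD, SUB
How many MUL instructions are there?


Scanning instruction sequence for MUL:
  Position 1: CMP
  Position 2: CMP
  Position 3: MOV
  Position 4: ADD
  Position 5: SUB
Matches at positions: []
Total MUL count: 0

0


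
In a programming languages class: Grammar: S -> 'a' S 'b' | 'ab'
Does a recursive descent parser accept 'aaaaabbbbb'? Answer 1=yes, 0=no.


Grammar accepts strings of the form a^n b^n (n >= 1)
Word: 'aaaaabbbbb'
Counting: 5 a's and 5 b's
Check: 5 == 5? Yes
Derivation (S -> aSb applied 4 time(s), then S -> ab): S => aSb => aaSbb => aaaSbbb => aaaaSbbbb => aaaaabbbbb
Accepted

1


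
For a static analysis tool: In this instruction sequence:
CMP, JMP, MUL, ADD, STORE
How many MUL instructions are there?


Scanning instruction sequence for MUL:
  Position 1: CMP
  Position 2: JMP
  Position 3: MUL <- MATCH
  Position 4: ADD
  Position 5: STORE
Matches at positions: [3]
Total MUL count: 1

1


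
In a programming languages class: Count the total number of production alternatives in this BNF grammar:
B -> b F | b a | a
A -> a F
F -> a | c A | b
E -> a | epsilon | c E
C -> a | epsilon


Counting alternatives per rule:
  B: 3 alternative(s)
  A: 1 alternative(s)
  F: 3 alternative(s)
  E: 3 alternative(s)
  C: 2 alternative(s)
Sum: 3 + 1 + 3 + 3 + 2 = 12

12


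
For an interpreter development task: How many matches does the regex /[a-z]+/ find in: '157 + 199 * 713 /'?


Pattern: /[a-z]+/ (identifiers)
Input: '157 + 199 * 713 /'
Scanning for matches:
Total matches: 0

0


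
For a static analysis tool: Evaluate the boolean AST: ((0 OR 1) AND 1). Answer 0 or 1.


Step 1: Evaluate inner node
  0 OR 1 = 1
Step 2: Evaluate root node
  1 AND 1 = 1

1


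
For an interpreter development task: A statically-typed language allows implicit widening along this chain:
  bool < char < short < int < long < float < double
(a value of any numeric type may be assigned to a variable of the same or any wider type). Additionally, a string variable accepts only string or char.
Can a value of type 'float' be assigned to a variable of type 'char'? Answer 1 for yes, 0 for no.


Target variable type: char
Source value type: float
Numeric ranks: float=5, char=1
Widening allowed iff rank(source) <= rank(target): 5 <= 1? No
Result: 0

0


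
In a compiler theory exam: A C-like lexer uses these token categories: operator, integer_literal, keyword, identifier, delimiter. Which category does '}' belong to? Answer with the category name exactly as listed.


Token: '}'
Checking categories:
  identifier: no
  integer_literal: no
  operator: no
  keyword: no
  delimiter: YES
Category: delimiter

delimiter


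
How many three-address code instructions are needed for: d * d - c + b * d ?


Expression: d * d - c + b * d
Generating three-address code (respecting * over +/- precedence):
  Instruction 1: t1 = d * d
  Instruction 2: t2 = b * d
  Instruction 3: t3 = t1 - c
  Instruction 4: t4 = t3 + t2
Total instructions: 4

4


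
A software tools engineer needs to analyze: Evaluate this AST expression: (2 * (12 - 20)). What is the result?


Expression: (2 * (12 - 20))
Evaluating step by step:
  12 - 20 = -8
  2 * -8 = -16
Result: -16

-16


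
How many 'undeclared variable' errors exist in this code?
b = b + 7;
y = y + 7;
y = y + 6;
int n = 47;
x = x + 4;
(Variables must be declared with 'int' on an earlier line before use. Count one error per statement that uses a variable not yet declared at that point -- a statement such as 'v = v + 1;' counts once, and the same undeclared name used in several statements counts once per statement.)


Scanning code line by line:
  Line 1: use 'b' -> ERROR (undeclared)
  Line 2: use 'y' -> ERROR (undeclared)
  Line 3: use 'y' -> ERROR (undeclared)
  Line 4: declare 'n' -> declared = ['n']
  Line 5: use 'x' -> ERROR (undeclared)
Total undeclared variable errors: 4

4


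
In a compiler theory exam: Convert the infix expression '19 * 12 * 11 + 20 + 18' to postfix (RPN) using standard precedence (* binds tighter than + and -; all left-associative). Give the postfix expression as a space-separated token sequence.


Applying the shunting-yard algorithm:
  Operand 19 -> output
  Push '*' onto operator stack -> op-stack: [*]
  Operand 12 -> output
  See '*' (prec 2); top '*' (prec 2) >= it -> pop '*' to output
  Push '*' onto operator stack -> op-stack: [*]
  Operand 11 -> output
  See '+' (prec 1); top '*' (prec 2) >= it -> pop '*' to output
  Push '+' onto operator stack -> op-stack: [+]
  Operand 20 -> output
  See '+' (prec 1); top '+' (prec 1) >= it -> pop '+' to output
  Push '+' onto operator stack -> op-stack: [+]
  Operand 18 -> output
  End of input: pop '+' to output
Postfix result: 19 12 * 11 * 20 + 18 +

19 12 * 11 * 20 + 18 +


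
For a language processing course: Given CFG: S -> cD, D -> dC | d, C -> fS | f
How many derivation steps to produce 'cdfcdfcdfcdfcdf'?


Grammar: S -> cD, D -> dC | d, C -> fS | f
Deriving 'cdfcdfcdfcdfcdf':
Step 1: S -> cD => cD
Step 2: D -> dC => cdC
Step 3: C -> fS => cdfS
Step 4: S -> cD => cdfcD
Step 5: D -> dC => cdfcdC
Step 6: C -> fS => cdfcdfS
Step 7: S -> cD => cdfcdfcD
Step 8: D -> dC => cdfcdfcdC
Step 9: C -> fS => cdfcdfcdfS
Step 10: S -> cD => cdfcdfcdfcD
Step 11: D -> dC => cdfcdfcdfcdC
Step 12: C -> fS => cdfcdfcdfcdfS
Step 13: S -> cD => cdfcdfcdfcdfcD
Step 14: D -> dC => cdfcdfcdfcdfcdC
Step 15: C -> f => cdfcdfcdfcdfcdf
Total derivation steps: 15

15


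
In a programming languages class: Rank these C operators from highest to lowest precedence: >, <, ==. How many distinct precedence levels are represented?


Looking up precedence for each operator:
  > -> precedence 4
  < -> precedence 4
  == -> precedence 3
Sorted highest to lowest: >, <, ==
Distinct precedence values: [4, 3]
Number of distinct levels: 2

2


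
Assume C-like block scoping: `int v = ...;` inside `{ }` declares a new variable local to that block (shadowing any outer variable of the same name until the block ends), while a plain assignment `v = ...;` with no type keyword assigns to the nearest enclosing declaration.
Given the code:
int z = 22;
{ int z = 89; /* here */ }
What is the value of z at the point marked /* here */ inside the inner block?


Analyzing scoping rules:
Outer scope: declares z = 22
Inner block: 'int z = 89;' declares a NEW z that shadows the outer one
Inside the block the inner declaration is in scope -> 89
Result: 89

89


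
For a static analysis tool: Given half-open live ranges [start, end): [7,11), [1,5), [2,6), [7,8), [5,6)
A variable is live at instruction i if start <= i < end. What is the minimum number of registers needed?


Live ranges:
  Var0: [7, 11)
  Var1: [1, 5)
  Var2: [2, 6)
  Var3: [7, 8)
  Var4: [5, 6)
Sweep-line events (position, delta, active):
  pos=1 start -> active=1
  pos=2 start -> active=2
  pos=5 end -> active=1
  pos=5 start -> active=2
  pos=6 end -> active=1
  pos=6 end -> active=0
  pos=7 start -> active=1
  pos=7 start -> active=2
  pos=8 end -> active=1
  pos=11 end -> active=0
Maximum simultaneous active: 2
Minimum registers needed: 2

2


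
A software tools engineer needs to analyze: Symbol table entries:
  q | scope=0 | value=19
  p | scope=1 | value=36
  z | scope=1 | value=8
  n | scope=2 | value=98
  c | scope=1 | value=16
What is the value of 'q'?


Searching symbol table for 'q':
  q | scope=0 | value=19 <- MATCH
  p | scope=1 | value=36
  z | scope=1 | value=8
  n | scope=2 | value=98
  c | scope=1 | value=16
Found 'q' at scope 0 with value 19

19


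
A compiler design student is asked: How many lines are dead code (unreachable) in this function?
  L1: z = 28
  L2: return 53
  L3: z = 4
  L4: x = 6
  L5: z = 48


Analyzing control flow:
  L1: reachable (before return)
  L2: reachable (return statement)
  L3: DEAD (after return at L2)
  L4: DEAD (after return at L2)
  L5: DEAD (after return at L2)
Return at L2, total lines = 5
Dead lines: L3 through L5
Count: 3

3


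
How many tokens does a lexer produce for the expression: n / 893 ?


Scanning 'n / 893'
Token 1: 'n' -> identifier
Token 2: '/' -> operator
Token 3: '893' -> integer_literal
Total tokens: 3

3


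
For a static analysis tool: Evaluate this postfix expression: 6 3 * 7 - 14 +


Processing tokens left to right:
Push 6, Push 3
Pop 6 and 3, compute 6 * 3 = 18, push 18
Push 7
Pop 18 and 7, compute 18 - 7 = 11, push 11
Push 14
Pop 11 and 14, compute 11 + 14 = 25, push 25
Stack result: 25

25


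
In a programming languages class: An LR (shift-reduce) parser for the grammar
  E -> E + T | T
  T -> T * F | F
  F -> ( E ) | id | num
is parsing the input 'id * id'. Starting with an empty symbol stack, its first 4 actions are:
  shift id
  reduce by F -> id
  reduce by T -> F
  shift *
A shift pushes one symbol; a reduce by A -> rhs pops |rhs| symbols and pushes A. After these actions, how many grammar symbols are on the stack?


Tracking the symbol stack through each action:
  Action 1: shift 'id' : push -> stack = [id] (size 1)
  Action 2: reduce by F -> id : pop 1, push F -> stack = [F] (size 1)
  Action 3: reduce by T -> F : pop 1, push T -> stack = [T] (size 1)
  Action 4: shift '*' : push -> stack = [T, *] (size 2)
Final stack size: 2

2


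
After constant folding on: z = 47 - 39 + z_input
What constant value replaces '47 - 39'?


Identifying constant sub-expression:
  Original: z = 47 - 39 + z_input
  47 and 39 are both compile-time constants
  Evaluating: 47 - 39 = 8
  After folding: z = 8 + z_input

8


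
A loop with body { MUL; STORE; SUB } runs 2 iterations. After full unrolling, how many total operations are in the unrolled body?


Loop body operations: MUL, STORE, SUB (3 ops per iteration)
Unrolling 2 iterations:
  Iteration 1: MUL, STORE, SUB (3 ops)
  Iteration 2: MUL, STORE, SUB (3 ops)
Total: 2 iterations * 3 ops/iter = 6 operations

6


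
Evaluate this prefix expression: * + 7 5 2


Parsing prefix expression: * + 7 5 2
Step 1: Innermost operation '+ 7 5'
  7 + 5 = 12
Step 2: Outer operation '* [12] 2'
  12 * 2 = 24

24


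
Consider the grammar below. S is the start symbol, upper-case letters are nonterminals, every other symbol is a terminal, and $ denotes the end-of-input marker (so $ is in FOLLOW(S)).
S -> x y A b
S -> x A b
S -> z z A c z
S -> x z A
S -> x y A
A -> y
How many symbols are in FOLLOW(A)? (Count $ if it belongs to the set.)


S is the start symbol and does not occur in any rule body, so FOLLOW(S) = {$}.
Examining every occurrence of A in a rule body:
  S -> x y A b : A is followed by terminal 'b' -> add 'b'
  S -> x A b : A is followed by terminal 'b' -> add 'b' (already in the set)
  S -> z z A c z : A is followed by terminal 'c' -> add 'c'
  S -> x z A : A is at the right end -> add FOLLOW(S) = {$}
  S -> x y A : A is at the right end -> add FOLLOW(S) = {$} (already in the set)
  A -> y : A does not occur in the body -> contributes nothing
FOLLOW(A) = {b, c, $}
Count: 3

3


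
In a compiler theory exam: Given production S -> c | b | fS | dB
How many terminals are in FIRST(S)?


Production: S -> c | b | fS | dB
Examining each alternative for leading terminals:
  S -> c : first terminal = 'c'
  S -> b : first terminal = 'b'
  S -> fS : first terminal = 'f'
  S -> dB : first terminal = 'd'
FIRST(S) = {b, c, d, f}
Count: 4

4


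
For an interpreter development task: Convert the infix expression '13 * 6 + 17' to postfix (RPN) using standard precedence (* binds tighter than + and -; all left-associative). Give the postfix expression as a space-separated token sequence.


Applying the shunting-yard algorithm:
  Operand 13 -> output
  Push '*' onto operator stack -> op-stack: [*]
  Operand 6 -> output
  See '+' (prec 1); top '*' (prec 2) >= it -> pop '*' to output
  Push '+' onto operator stack -> op-stack: [+]
  Operand 17 -> output
  End of input: pop '+' to output
Postfix result: 13 6 * 17 +

13 6 * 17 +


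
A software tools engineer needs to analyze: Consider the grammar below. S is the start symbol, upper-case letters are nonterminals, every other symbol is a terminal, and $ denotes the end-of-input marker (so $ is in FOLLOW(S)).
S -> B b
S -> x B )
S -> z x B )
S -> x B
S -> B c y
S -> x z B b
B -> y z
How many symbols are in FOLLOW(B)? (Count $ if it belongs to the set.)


S is the start symbol and does not occur in any rule body, so FOLLOW(S) = {$}.
Examining every occurrence of B in a rule body:
  S -> B b : B is followed by terminal 'b' -> add 'b'
  S -> x B ) : B is followed by terminal ')' -> add ')'
  S -> z x B ) : B is followed by terminal ')' -> add ')' (already in the set)
  S -> x B : B is at the right end -> add FOLLOW(S) = {$}
  S -> B c y : B is followed by terminal 'c' -> add 'c'
  S -> x z B b : B is followed by terminal 'b' -> add 'b' (already in the set)
  B -> y z : B does not occur in the body -> contributes nothing
FOLLOW(B) = {), b, c, $}
Count: 4

4


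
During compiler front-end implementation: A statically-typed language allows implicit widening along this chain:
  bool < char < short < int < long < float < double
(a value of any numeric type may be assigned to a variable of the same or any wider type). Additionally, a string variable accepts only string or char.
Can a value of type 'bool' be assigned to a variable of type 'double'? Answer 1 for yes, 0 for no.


Target variable type: double
Source value type: bool
Numeric ranks: bool=0, double=6
Widening allowed iff rank(source) <= rank(target): 0 <= 6? Yes
Result: 1

1


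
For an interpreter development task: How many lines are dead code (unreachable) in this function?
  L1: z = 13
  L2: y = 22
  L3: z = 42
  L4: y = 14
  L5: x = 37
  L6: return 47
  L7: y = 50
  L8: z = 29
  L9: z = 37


Analyzing control flow:
  L1: reachable (before return)
  L2: reachable (before return)
  L3: reachable (before return)
  L4: reachable (before return)
  L5: reachable (before return)
  L6: reachable (return statement)
  L7: DEAD (after return at L6)
  L8: DEAD (after return at L6)
  L9: DEAD (after return at L6)
Return at L6, total lines = 9
Dead lines: L7 through L9
Count: 3

3


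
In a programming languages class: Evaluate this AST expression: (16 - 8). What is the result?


Expression: (16 - 8)
Evaluating step by step:
  16 - 8 = 8
Result: 8

8


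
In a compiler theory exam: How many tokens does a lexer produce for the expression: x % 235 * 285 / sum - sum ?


Scanning 'x % 235 * 285 / sum - sum'
Token 1: 'x' -> identifier
Token 2: '%' -> operator
Token 3: '235' -> integer_literal
Token 4: '*' -> operator
Token 5: '285' -> integer_literal
Token 6: '/' -> operator
Token 7: 'sum' -> identifier
Token 8: '-' -> operator
Token 9: 'sum' -> identifier
Total tokens: 9

9


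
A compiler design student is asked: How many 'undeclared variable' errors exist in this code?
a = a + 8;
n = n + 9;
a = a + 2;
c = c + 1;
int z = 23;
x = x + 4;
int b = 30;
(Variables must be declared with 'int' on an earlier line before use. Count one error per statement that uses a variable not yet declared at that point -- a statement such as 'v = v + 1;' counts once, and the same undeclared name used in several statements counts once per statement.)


Scanning code line by line:
  Line 1: use 'a' -> ERROR (undeclared)
  Line 2: use 'n' -> ERROR (undeclared)
  Line 3: use 'a' -> ERROR (undeclared)
  Line 4: use 'c' -> ERROR (undeclared)
  Line 5: declare 'z' -> declared = ['z']
  Line 6: use 'x' -> ERROR (undeclared)
  Line 7: declare 'b' -> declared = ['b', 'z']
Total undeclared variable errors: 5

5


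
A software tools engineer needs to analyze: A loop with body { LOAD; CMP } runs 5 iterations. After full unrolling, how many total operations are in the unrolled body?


Loop body operations: LOAD, CMP (2 ops per iteration)
Unrolling 5 iterations:
  Iteration 1: LOAD, CMP (2 ops)
  Iteration 2: LOAD, CMP (2 ops)
  Iteration 3: LOAD, CMP (2 ops)
  Iteration 4: LOAD, CMP (2 ops)
  Iteration 5: LOAD, CMP (2 ops)
Total: 5 iterations * 2 ops/iter = 10 operations

10


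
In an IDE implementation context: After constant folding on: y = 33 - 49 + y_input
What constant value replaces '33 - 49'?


Identifying constant sub-expression:
  Original: y = 33 - 49 + y_input
  33 and 49 are both compile-time constants
  Evaluating: 33 - 49 = -16
  After folding: y = -16 + y_input

-16


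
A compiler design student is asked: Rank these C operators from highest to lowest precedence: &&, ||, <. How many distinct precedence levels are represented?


Looking up precedence for each operator:
  && -> precedence 2
  || -> precedence 1
  < -> precedence 4
Sorted highest to lowest: <, &&, ||
Distinct precedence values: [4, 2, 1]
Number of distinct levels: 3

3


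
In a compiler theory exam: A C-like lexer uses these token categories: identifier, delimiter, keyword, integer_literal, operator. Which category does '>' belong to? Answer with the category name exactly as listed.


Token: '>'
Checking categories:
  identifier: no
  integer_literal: no
  operator: YES
  keyword: no
  delimiter: no
Category: operator

operator


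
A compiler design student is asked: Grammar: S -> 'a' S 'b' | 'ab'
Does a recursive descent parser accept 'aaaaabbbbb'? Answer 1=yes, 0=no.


Grammar accepts strings of the form a^n b^n (n >= 1)
Word: 'aaaaabbbbb'
Counting: 5 a's and 5 b's
Check: 5 == 5? Yes
Derivation (S -> aSb applied 4 time(s), then S -> ab): S => aSb => aaSbb => aaaSbbb => aaaaSbbbb => aaaaabbbbb
Accepted

1


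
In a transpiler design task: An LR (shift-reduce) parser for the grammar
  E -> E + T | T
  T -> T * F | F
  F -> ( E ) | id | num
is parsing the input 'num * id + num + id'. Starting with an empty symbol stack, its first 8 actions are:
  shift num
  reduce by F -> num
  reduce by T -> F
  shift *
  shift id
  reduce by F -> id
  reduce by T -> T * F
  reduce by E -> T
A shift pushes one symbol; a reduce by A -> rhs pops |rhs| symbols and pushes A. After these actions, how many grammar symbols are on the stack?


Tracking the symbol stack through each action:
  Action 1: shift 'num' : push -> stack = [num] (size 1)
  Action 2: reduce by F -> num : pop 1, push F -> stack = [F] (size 1)
  Action 3: reduce by T -> F : pop 1, push T -> stack = [T] (size 1)
  Action 4: shift '*' : push -> stack = [T, *] (size 2)
  Action 5: shift 'id' : push -> stack = [T, *, id] (size 3)
  Action 6: reduce by F -> id : pop 1, push F -> stack = [T, *, F] (size 3)
  Action 7: reduce by T -> T * F : pop 3, push T -> stack = [T] (size 1)
  Action 8: reduce by E -> T : pop 1, push E -> stack = [E] (size 1)
Final stack size: 1

1


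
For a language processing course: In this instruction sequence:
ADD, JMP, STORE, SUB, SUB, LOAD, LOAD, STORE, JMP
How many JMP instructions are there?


Scanning instruction sequence for JMP:
  Position 1: ADD
  Position 2: JMP <- MATCH
  Position 3: STORE
  Position 4: SUB
  Position 5: SUB
  Position 6: LOAD
  Position 7: LOAD
  Position 8: STORE
  Position 9: JMP <- MATCH
Matches at positions: [2, 9]
Total JMP count: 2

2


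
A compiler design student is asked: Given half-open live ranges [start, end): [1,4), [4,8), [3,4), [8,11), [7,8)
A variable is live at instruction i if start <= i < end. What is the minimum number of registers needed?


Live ranges:
  Var0: [1, 4)
  Var1: [4, 8)
  Var2: [3, 4)
  Var3: [8, 11)
  Var4: [7, 8)
Sweep-line events (position, delta, active):
  pos=1 start -> active=1
  pos=3 start -> active=2
  pos=4 end -> active=1
  pos=4 end -> active=0
  pos=4 start -> active=1
  pos=7 start -> active=2
  pos=8 end -> active=1
  pos=8 end -> active=0
  pos=8 start -> active=1
  pos=11 end -> active=0
Maximum simultaneous active: 2
Minimum registers needed: 2

2


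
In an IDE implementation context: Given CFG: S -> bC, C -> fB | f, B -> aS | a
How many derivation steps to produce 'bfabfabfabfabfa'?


Grammar: S -> bC, C -> fB | f, B -> aS | a
Deriving 'bfabfabfabfabfa':
Step 1: S -> bC => bC
Step 2: C -> fB => bfB
Step 3: B -> aS => bfaS
Step 4: S -> bC => bfabC
Step 5: C -> fB => bfabfB
Step 6: B -> aS => bfabfaS
Step 7: S -> bC => bfabfabC
Step 8: C -> fB => bfabfabfB
Step 9: B -> aS => bfabfabfaS
Step 10: S -> bC => bfabfabfabC
Step 11: C -> fB => bfabfabfabfB
Step 12: B -> aS => bfabfabfabfaS
Step 13: S -> bC => bfabfabfabfabC
Step 14: C -> fB => bfabfabfabfabfB
Step 15: B -> a => bfabfabfabfabfa
Total derivation steps: 15

15


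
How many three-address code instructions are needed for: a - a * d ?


Expression: a - a * d
Generating three-address code (respecting * over +/- precedence):
  Instruction 1: t1 = a * d
  Instruction 2: t2 = a - t1
Total instructions: 2

2


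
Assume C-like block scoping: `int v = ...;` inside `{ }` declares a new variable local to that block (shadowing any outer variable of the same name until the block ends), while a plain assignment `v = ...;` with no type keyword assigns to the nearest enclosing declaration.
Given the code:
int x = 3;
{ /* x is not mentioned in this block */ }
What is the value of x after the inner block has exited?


Analyzing scoping rules:
Outer scope: declares x = 3
Inner block: x is neither redeclared nor assigned -> unchanged
After the block -> 3
Result: 3

3


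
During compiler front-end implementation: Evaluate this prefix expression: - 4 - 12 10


Parsing prefix expression: - 4 - 12 10
Step 1: Innermost operation '- 12 10'
  12 - 10 = 2
Step 2: Outer operation '- 4 [2]'
  4 - 2 = 2

2


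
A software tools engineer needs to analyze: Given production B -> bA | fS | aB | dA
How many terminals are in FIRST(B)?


Production: B -> bA | fS | aB | dA
Examining each alternative for leading terminals:
  B -> bA : first terminal = 'b'
  B -> fS : first terminal = 'f'
  B -> aB : first terminal = 'a'
  B -> dA : first terminal = 'd'
FIRST(B) = {a, b, d, f}
Count: 4

4


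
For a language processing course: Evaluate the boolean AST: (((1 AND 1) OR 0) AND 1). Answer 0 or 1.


Step 1: Evaluate inner node
  1 AND 1 = 1
Step 2: Evaluate next node
  1 OR 0 = 1
Step 3: Evaluate root node
  1 AND 1 = 1

1


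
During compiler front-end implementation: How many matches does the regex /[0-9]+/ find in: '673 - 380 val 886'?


Pattern: /[0-9]+/ (int literals)
Input: '673 - 380 val 886'
Scanning for matches:
  Match 1: '673'
  Match 2: '380'
  Match 3: '886'
Total matches: 3

3


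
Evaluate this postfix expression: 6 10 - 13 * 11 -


Processing tokens left to right:
Push 6, Push 10
Pop 6 and 10, compute 6 - 10 = -4, push -4
Push 13
Pop -4 and 13, compute -4 * 13 = -52, push -52
Push 11
Pop -52 and 11, compute -52 - 11 = -63, push -63
Stack result: -63

-63


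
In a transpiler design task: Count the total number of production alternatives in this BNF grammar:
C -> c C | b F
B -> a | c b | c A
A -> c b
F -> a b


Counting alternatives per rule:
  C: 2 alternative(s)
  B: 3 alternative(s)
  A: 1 alternative(s)
  F: 1 alternative(s)
Sum: 2 + 3 + 1 + 1 = 7

7


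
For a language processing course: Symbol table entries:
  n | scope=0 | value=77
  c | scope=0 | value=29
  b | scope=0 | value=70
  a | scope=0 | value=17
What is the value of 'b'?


Searching symbol table for 'b':
  n | scope=0 | value=77
  c | scope=0 | value=29
  b | scope=0 | value=70 <- MATCH
  a | scope=0 | value=17
Found 'b' at scope 0 with value 70

70


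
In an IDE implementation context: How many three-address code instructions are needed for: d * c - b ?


Expression: d * c - b
Generating three-address code (respecting * over +/- precedence):
  Instruction 1: t1 = d * c
  Instruction 2: t2 = t1 - b
Total instructions: 2

2


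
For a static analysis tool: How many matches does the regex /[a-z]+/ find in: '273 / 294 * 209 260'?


Pattern: /[a-z]+/ (identifiers)
Input: '273 / 294 * 209 260'
Scanning for matches:
Total matches: 0

0


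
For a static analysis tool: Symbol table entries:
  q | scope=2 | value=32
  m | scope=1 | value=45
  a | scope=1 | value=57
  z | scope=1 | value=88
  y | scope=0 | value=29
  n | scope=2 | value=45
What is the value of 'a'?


Searching symbol table for 'a':
  q | scope=2 | value=32
  m | scope=1 | value=45
  a | scope=1 | value=57 <- MATCH
  z | scope=1 | value=88
  y | scope=0 | value=29
  n | scope=2 | value=45
Found 'a' at scope 1 with value 57

57


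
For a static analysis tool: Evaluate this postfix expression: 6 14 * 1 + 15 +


Processing tokens left to right:
Push 6, Push 14
Pop 6 and 14, compute 6 * 14 = 84, push 84
Push 1
Pop 84 and 1, compute 84 + 1 = 85, push 85
Push 15
Pop 85 and 15, compute 85 + 15 = 100, push 100
Stack result: 100

100


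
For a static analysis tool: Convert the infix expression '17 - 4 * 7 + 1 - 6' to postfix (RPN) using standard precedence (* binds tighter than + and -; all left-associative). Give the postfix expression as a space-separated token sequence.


Applying the shunting-yard algorithm:
  Operand 17 -> output
  Push '-' onto operator stack -> op-stack: [-]
  Operand 4 -> output
  Push '*' onto operator stack -> op-stack: [-, *]
  Operand 7 -> output
  See '+' (prec 1); top '*' (prec 2) >= it -> pop '*' to output
  See '+' (prec 1); top '-' (prec 1) >= it -> pop '-' to output
  Push '+' onto operator stack -> op-stack: [+]
  Operand 1 -> output
  See '-' (prec 1); top '+' (prec 1) >= it -> pop '+' to output
  Push '-' onto operator stack -> op-stack: [-]
  Operand 6 -> output
  End of input: pop '-' to output
Postfix result: 17 4 7 * - 1 + 6 -

17 4 7 * - 1 + 6 -


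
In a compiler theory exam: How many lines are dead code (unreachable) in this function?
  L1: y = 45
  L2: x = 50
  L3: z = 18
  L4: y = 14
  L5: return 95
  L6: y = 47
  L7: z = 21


Analyzing control flow:
  L1: reachable (before return)
  L2: reachable (before return)
  L3: reachable (before return)
  L4: reachable (before return)
  L5: reachable (return statement)
  L6: DEAD (after return at L5)
  L7: DEAD (after return at L5)
Return at L5, total lines = 7
Dead lines: L6 through L7
Count: 2

2


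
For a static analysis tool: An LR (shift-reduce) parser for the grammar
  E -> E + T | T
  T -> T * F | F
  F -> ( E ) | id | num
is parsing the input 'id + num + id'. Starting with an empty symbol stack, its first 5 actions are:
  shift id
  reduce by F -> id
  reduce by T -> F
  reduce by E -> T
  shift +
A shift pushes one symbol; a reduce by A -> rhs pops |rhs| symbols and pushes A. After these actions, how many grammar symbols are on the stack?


Tracking the symbol stack through each action:
  Action 1: shift 'id' : push -> stack = [id] (size 1)
  Action 2: reduce by F -> id : pop 1, push F -> stack = [F] (size 1)
  Action 3: reduce by T -> F : pop 1, push T -> stack = [T] (size 1)
  Action 4: reduce by E -> T : pop 1, push E -> stack = [E] (size 1)
  Action 5: shift '+' : push -> stack = [E, +] (size 2)
Final stack size: 2

2


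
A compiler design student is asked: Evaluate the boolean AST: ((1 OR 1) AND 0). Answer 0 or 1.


Step 1: Evaluate inner node
  1 OR 1 = 1
Step 2: Evaluate root node
  1 AND 0 = 0

0


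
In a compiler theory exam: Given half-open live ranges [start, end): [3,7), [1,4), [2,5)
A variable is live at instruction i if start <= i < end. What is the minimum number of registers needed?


Live ranges:
  Var0: [3, 7)
  Var1: [1, 4)
  Var2: [2, 5)
Sweep-line events (position, delta, active):
  pos=1 start -> active=1
  pos=2 start -> active=2
  pos=3 start -> active=3
  pos=4 end -> active=2
  pos=5 end -> active=1
  pos=7 end -> active=0
Maximum simultaneous active: 3
Minimum registers needed: 3

3


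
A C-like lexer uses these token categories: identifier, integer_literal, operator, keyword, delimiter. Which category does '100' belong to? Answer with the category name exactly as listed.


Token: '100'
Checking categories:
  identifier: no
  integer_literal: YES
  operator: no
  keyword: no
  delimiter: no
Category: integer_literal

integer_literal


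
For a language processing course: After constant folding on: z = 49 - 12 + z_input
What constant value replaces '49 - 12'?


Identifying constant sub-expression:
  Original: z = 49 - 12 + z_input
  49 and 12 are both compile-time constants
  Evaluating: 49 - 12 = 37
  After folding: z = 37 + z_input

37


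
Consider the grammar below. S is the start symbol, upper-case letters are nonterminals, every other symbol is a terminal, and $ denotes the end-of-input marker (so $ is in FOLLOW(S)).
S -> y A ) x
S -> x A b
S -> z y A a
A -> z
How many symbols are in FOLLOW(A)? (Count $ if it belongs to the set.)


S is the start symbol and does not occur in any rule body, so FOLLOW(S) = {$}.
Examining every occurrence of A in a rule body:
  S -> y A ) x : A is followed by terminal ')' -> add ')'
  S -> x A b : A is followed by terminal 'b' -> add 'b'
  S -> z y A a : A is followed by terminal 'a' -> add 'a'
  A -> z : A does not occur in the body -> contributes nothing
FOLLOW(A) = {), a, b}
Count: 3

3


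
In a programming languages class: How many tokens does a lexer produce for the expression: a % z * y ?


Scanning 'a % z * y'
Token 1: 'a' -> identifier
Token 2: '%' -> operator
Token 3: 'z' -> identifier
Token 4: '*' -> operator
Token 5: 'y' -> identifier
Total tokens: 5

5


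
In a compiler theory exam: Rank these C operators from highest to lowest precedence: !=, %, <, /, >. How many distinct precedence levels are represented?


Looking up precedence for each operator:
  != -> precedence 3
  % -> precedence 6
  < -> precedence 4
  / -> precedence 6
  > -> precedence 4
Sorted highest to lowest: %, /, <, >, !=
Distinct precedence values: [6, 4, 3]
Number of distinct levels: 3

3
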